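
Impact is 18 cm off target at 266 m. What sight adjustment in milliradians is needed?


1 mrad subtends 1 cm per 10 m of range, so adj = error_cm / (dist_m / 10) = 18 / (266/10) = 0.6767 mrad

0.6767 mrad


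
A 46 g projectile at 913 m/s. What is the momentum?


p = m*v = 0.046*913 = 42 kg·m/s

42 kg·m/s


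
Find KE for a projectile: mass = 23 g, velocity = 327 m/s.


E = 0.5*m*v^2 = 0.5*0.023*327^2 = 1230 J

1230 J


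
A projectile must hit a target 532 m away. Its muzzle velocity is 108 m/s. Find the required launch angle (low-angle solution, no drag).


sin(2*theta) = R*g/v0^2 = 532*9.81/108^2 = 0.447438, theta = arcsin(0.447438)/2 = 13.29°

13.29 degrees


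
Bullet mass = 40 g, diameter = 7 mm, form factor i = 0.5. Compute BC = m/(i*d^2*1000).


BC = m/(i*d^2*1000) = 40/(0.5 * 7^2 * 1000) = 0.001633

0.001633


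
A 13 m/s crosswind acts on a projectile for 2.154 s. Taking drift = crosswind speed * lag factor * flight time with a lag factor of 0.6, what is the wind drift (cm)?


drift = v_wind * lag * t = 13 * 0.6 * 2.154 = 16.8012 m ≈ 1680 cm

1680 cm


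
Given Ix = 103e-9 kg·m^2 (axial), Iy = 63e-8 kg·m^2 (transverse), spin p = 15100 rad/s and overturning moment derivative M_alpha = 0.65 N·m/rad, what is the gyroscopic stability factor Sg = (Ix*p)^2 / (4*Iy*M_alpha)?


Sg = Ix^2 * p^2 / (4 * Iy * M_alpha) = (103e-9)^2 * 15100^2 / (4 * 63e-8 * 0.65) = 1.477

1.477


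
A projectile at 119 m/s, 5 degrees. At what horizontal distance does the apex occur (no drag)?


R = v0^2*sin(2*theta)/g = 119^2*sin(2*5°)/9.81 = 250.666 m
apex_dist = R/2 = 250.666/2 = 125.3 m

125.3 m


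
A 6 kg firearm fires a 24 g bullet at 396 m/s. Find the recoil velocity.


v_recoil = m_p * v_p / m_gun = 0.024 * 396 / 6 = 1.584 m/s

1.584 m/s


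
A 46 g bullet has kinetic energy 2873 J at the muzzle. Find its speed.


v = sqrt(2*E/m) = sqrt(2*2873/0.046) = 353.4 m/s

353.4 m/s


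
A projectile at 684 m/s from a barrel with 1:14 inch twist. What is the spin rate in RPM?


twist_m = 14*0.0254 = 0.3556 m
spin = v/twist = 684/0.3556 = 1923.51 rev/s
RPM = spin*60 = 1923.51*60 ≈ 115411 RPM

115411 RPM


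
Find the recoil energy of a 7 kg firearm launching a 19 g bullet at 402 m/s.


v_r = m_p*v_p/m_gun = 0.019*402/7 = 1.09114 m/s, E_r = 0.5*m_gun*v_r^2 = 0.5*7*1.09114^2 = 4.167 J

4.167 J


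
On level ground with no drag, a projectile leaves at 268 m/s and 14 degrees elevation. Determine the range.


R = v0^2 * sin(2*theta) / g = 268^2 * sin(2*14°) / 9.81 = 3437 m

3437 m


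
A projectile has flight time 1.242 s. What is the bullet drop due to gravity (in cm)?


drop = 0.5*g*t^2 = 0.5*9.81*1.242^2 = 7.56628 m ≈ 756.6 cm

756.6 cm


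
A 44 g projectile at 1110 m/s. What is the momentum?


p = m*v = 0.044*1110 = 48.84 kg·m/s

48.84 kg·m/s


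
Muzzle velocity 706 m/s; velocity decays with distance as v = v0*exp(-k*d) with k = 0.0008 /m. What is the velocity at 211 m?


v = v0*exp(-k*d) = 706*exp(-0.0008*211) = 596.3 m/s

596.3 m/s


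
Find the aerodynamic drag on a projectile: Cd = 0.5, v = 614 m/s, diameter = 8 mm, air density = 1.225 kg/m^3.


A = pi*(d/2)^2 = pi*(8/2000)^2 = 5.02655e-05 m^2
Fd = 0.5*Cd*rho*A*v^2 = 0.5*0.5*1.225*5.02655e-05*614^2 = 5.803 N

5.803 N


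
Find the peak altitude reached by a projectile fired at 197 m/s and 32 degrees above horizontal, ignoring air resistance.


H = (v0*sin(theta))^2 / (2g) = (197*sin(32°))^2 / (2*9.81) = 555.5 m

555.5 m


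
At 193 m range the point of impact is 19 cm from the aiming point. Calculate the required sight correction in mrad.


1 mrad subtends 1 cm per 10 m of range, so adj = error_cm / (dist_m / 10) = 19 / (193/10) = 0.9845 mrad

0.9845 mrad


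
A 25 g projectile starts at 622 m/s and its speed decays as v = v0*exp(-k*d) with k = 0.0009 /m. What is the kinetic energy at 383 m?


v = v0*exp(-k*d) = 622*exp(-0.0009*383) = 440.645 m/s
E = 0.5*m*v^2 = 0.5*0.025*440.645^2 = 2427 J

2427 J


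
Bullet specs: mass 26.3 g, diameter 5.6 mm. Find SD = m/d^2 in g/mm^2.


SD = m/d^2 = 26.3/5.6^2 = 0.8386 g/mm^2

0.8386 g/mm^2


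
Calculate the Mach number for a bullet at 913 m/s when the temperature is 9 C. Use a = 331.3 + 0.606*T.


a = 331.3 + 0.606*(9) = 336.754 m/s
M = v/a = 913/336.754 = 2.711

2.711


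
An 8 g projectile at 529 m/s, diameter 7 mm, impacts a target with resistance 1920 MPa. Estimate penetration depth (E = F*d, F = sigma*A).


A = pi*(d/2)^2 = pi*(7/2)^2 = 38.4845 mm^2
E = 0.5*m*v^2 = 0.5*0.008*529^2 = 1119.36 J
depth = E/(sigma*A) = 1119.36 J / (1920 MPa * 38.4845 mm^2) = 1119.36/(1920 * 38.4845) m = 0.015149 m ≈ 15.15 mm

15.15 mm


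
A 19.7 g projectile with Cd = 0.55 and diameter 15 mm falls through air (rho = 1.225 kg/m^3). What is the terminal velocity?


A = pi*(d/2)^2 = pi*(15/2000)^2 = 1.76715e-04 m^2
vt = sqrt(2mg/(Cd*rho*A)) = sqrt(2*0.0197*9.81/(0.55 * 1.225 * 1.76715e-04)) = 56.98 m/s

56.98 m/s


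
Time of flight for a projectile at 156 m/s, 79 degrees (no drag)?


T = 2*v0*sin(theta)/g = 2*156*sin(79°)/9.81 = 31.22 s

31.22 s


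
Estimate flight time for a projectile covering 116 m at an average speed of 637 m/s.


t = d/v = 116/637 = 0.1821 s

0.1821 s


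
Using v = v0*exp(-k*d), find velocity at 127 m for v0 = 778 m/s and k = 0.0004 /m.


v = v0*exp(-k*d) = 778*exp(-0.0004*127) = 739.5 m/s

739.5 m/s


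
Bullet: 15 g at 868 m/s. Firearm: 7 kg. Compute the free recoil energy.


v_r = m_p*v_p/m_gun = 0.015*868/7 = 1.86 m/s, E_r = 0.5*m_gun*v_r^2 = 0.5*7*1.86^2 = 12.11 J

12.11 J


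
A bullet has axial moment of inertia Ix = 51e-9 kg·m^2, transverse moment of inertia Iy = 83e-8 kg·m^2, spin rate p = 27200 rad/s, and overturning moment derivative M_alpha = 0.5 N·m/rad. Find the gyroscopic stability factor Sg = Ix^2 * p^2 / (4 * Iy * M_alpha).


Sg = Ix^2 * p^2 / (4 * Iy * M_alpha) = (51e-9)^2 * 27200^2 / (4 * 83e-8 * 0.5) = 1.159

1.159


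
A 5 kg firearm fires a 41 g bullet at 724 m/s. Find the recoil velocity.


v_recoil = m_p * v_p / m_gun = 0.041 * 724 / 5 = 5.937 m/s

5.937 m/s


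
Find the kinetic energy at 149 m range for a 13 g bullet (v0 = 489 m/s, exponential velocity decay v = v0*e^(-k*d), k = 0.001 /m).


v = v0*exp(-k*d) = 489*exp(-0.001*149) = 421.307 m/s
E = 0.5*m*v^2 = 0.5*0.013*421.307^2 = 1154 J

1154 J


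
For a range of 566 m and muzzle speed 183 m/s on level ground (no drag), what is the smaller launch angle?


sin(2*theta) = R*g/v0^2 = 566*9.81/183^2 = 0.1658, theta = arcsin(0.1658)/2 = 4.772°

4.772 degrees


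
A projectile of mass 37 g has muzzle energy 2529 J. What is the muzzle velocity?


v = sqrt(2*E/m) = sqrt(2*2529/0.037) = 369.7 m/s

369.7 m/s


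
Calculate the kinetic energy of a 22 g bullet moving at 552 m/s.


E = 0.5*m*v^2 = 0.5*0.022*552^2 = 3352 J

3352 J


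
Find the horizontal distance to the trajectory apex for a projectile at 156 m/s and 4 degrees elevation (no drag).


R = v0^2*sin(2*theta)/g = 156^2*sin(2*4°)/9.81 = 345.251 m
apex_dist = R/2 = 345.251/2 = 172.6 m

172.6 m


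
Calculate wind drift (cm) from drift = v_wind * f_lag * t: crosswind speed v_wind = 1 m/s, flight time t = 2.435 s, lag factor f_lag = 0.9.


drift = v_wind * lag * t = 1 * 0.9 * 2.435 = 2.1915 m ≈ 219.2 cm

219.2 cm


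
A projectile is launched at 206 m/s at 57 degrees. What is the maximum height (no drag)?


H = (v0*sin(theta))^2 / (2g) = (206*sin(57°))^2 / (2*9.81) = 1521 m

1521 m


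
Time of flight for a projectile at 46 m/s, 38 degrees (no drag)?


T = 2*v0*sin(theta)/g = 2*46*sin(38°)/9.81 = 5.774 s

5.774 s


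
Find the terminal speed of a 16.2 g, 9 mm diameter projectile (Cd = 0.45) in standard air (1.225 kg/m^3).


A = pi*(d/2)^2 = pi*(9/2000)^2 = 6.36173e-05 m^2
vt = sqrt(2mg/(Cd*rho*A)) = sqrt(2*0.0162*9.81/(0.45 * 1.225 * 6.36173e-05)) = 95.2 m/s

95.2 m/s


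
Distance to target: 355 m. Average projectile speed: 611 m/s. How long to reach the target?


t = d/v = 355/611 = 0.581 s

0.581 s


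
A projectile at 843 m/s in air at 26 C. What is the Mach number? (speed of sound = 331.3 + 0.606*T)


a = 331.3 + 0.606*(26) = 347.056 m/s
M = v/a = 843/347.056 = 2.429

2.429


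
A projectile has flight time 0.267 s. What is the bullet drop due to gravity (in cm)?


drop = 0.5*g*t^2 = 0.5*9.81*0.267^2 = 0.349673 m ≈ 34.97 cm

34.97 cm


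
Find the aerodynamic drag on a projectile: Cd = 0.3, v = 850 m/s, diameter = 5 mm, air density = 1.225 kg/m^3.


A = pi*(d/2)^2 = pi*(5/2000)^2 = 1.96350e-05 m^2
Fd = 0.5*Cd*rho*A*v^2 = 0.5*0.3*1.225*1.96350e-05*850^2 = 2.607 N

2.607 N


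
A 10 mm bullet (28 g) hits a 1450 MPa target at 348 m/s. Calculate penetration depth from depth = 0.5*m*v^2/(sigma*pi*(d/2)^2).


A = pi*(d/2)^2 = pi*(10/2)^2 = 78.5398 mm^2
E = 0.5*m*v^2 = 0.5*0.028*348^2 = 1695.46 J
depth = E/(sigma*A) = 1695.46 J / (1450 MPa * 78.5398 mm^2) = 1695.46/(1450 * 78.5398) m = 0.0148877 m ≈ 14.89 mm

14.89 mm


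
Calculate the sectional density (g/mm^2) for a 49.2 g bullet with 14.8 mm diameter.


SD = m/d^2 = 49.2/14.8^2 = 0.2246 g/mm^2

0.2246 g/mm^2


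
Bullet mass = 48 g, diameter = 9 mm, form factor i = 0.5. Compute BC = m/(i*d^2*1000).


BC = m/(i*d^2*1000) = 48/(0.5 * 9^2 * 1000) = 0.001185

0.001185


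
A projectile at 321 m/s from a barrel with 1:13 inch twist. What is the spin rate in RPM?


twist_m = 13*0.0254 = 0.3302 m
spin = v/twist = 321/0.3302 = 972.1381 rev/s
RPM = spin*60 = 972.1381*60 ≈ 58328 RPM

58328 RPM


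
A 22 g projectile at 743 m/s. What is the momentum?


p = m*v = 0.022*743 = 16.35 kg·m/s

16.35 kg·m/s


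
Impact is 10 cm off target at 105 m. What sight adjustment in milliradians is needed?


1 mrad subtends 1 cm per 10 m of range, so adj = error_cm / (dist_m / 10) = 10 / (105/10) = 0.9524 mrad

0.9524 mrad


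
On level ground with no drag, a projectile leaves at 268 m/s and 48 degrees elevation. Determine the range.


R = v0^2 * sin(2*theta) / g = 268^2 * sin(2*48°) / 9.81 = 7281 m

7281 m


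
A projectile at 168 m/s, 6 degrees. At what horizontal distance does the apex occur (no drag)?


R = v0^2*sin(2*theta)/g = 168^2*sin(2*6°)/9.81 = 598.175 m
apex_dist = R/2 = 598.175/2 = 299.1 m

299.1 m


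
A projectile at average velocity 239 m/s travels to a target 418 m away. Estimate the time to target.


t = d/v = 418/239 = 1.749 s

1.749 s


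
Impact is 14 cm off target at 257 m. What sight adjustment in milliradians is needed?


1 mrad subtends 1 cm per 10 m of range, so adj = error_cm / (dist_m / 10) = 14 / (257/10) = 0.5447 mrad

0.5447 mrad


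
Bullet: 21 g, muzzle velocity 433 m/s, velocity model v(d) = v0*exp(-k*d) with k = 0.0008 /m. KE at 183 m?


v = v0*exp(-k*d) = 433*exp(-0.0008*183) = 374.031 m/s
E = 0.5*m*v^2 = 0.5*0.021*374.031^2 = 1469 J

1469 J


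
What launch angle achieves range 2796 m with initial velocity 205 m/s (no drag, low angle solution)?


sin(2*theta) = R*g/v0^2 = 2796*9.81/205^2 = 0.652677, theta = arcsin(0.652677)/2 = 20.37°

20.37 degrees


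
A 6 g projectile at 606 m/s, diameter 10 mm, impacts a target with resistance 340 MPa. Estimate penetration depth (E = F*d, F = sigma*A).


A = pi*(d/2)^2 = pi*(10/2)^2 = 78.5398 mm^2
E = 0.5*m*v^2 = 0.5*0.006*606^2 = 1101.71 J
depth = E/(sigma*A) = 1101.71 J / (340 MPa * 78.5398 mm^2) = 1101.71/(340 * 78.5398) m = 0.041257 m ≈ 41.26 mm

41.26 mm


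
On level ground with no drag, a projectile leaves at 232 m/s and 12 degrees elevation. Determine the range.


R = v0^2 * sin(2*theta) / g = 232^2 * sin(2*12°) / 9.81 = 2232 m

2232 m


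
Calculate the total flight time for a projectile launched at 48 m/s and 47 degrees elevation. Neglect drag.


T = 2*v0*sin(theta)/g = 2*48*sin(47°)/9.81 = 7.157 s

7.157 s


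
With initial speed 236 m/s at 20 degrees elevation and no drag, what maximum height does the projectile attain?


H = (v0*sin(theta))^2 / (2g) = (236*sin(20°))^2 / (2*9.81) = 332.1 m

332.1 m


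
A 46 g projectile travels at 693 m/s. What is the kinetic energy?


E = 0.5*m*v^2 = 0.5*0.046*693^2 = 11046 J

11046 J


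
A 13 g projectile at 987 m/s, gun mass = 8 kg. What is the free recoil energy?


v_r = m_p*v_p/m_gun = 0.013*987/8 = 1.60387 m/s, E_r = 0.5*m_gun*v_r^2 = 0.5*8*1.60387^2 = 10.29 J

10.29 J


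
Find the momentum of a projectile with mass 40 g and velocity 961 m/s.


p = m*v = 0.04*961 = 38.44 kg·m/s

38.44 kg·m/s


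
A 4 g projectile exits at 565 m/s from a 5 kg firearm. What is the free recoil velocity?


v_recoil = m_p * v_p / m_gun = 0.004 * 565 / 5 = 0.452 m/s

0.452 m/s


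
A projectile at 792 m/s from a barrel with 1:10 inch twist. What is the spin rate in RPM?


twist_m = 10*0.0254 = 0.254 m
spin = v/twist = 792/0.254 = 3118.11 rev/s
RPM = spin*60 = 3118.11*60 ≈ 187087 RPM

187087 RPM


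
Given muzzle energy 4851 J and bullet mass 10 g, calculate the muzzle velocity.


v = sqrt(2*E/m) = sqrt(2*4851/0.01) = 985 m/s

985 m/s


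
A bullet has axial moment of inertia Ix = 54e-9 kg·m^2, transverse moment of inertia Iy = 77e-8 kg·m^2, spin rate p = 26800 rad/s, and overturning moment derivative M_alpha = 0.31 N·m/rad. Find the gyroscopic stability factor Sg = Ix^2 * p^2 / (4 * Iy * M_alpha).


Sg = Ix^2 * p^2 / (4 * Iy * M_alpha) = (54e-9)^2 * 26800^2 / (4 * 77e-8 * 0.31) = 2.194

2.194


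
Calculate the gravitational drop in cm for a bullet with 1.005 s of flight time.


drop = 0.5*g*t^2 = 0.5*9.81*1.005^2 = 4.95417 m ≈ 495.4 cm

495.4 cm


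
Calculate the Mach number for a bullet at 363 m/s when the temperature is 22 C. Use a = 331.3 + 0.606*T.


a = 331.3 + 0.606*(22) = 344.632 m/s
M = v/a = 363/344.632 = 1.053

1.053


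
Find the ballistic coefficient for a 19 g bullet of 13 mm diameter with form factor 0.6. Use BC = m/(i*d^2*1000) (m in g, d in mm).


BC = m/(i*d^2*1000) = 19/(0.6 * 13^2 * 1000) = 0.0001874

0.0001874


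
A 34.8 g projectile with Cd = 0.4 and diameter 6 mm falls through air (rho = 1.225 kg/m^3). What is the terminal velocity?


A = pi*(d/2)^2 = pi*(6/2000)^2 = 2.82743e-05 m^2
vt = sqrt(2mg/(Cd*rho*A)) = sqrt(2*0.0348*9.81/(0.4 * 1.225 * 2.82743e-05)) = 222 m/s

222 m/s


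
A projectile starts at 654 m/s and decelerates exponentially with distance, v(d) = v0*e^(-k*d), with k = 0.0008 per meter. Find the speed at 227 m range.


v = v0*exp(-k*d) = 654*exp(-0.0008*227) = 545.4 m/s

545.4 m/s


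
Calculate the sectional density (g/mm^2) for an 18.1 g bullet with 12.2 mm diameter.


SD = m/d^2 = 18.1/12.2^2 = 0.1216 g/mm^2

0.1216 g/mm^2


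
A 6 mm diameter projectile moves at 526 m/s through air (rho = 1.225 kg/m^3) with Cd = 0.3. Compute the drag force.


A = pi*(d/2)^2 = pi*(6/2000)^2 = 2.82743e-05 m^2
Fd = 0.5*Cd*rho*A*v^2 = 0.5*0.3*1.225*2.82743e-05*526^2 = 1.437 N

1.437 N


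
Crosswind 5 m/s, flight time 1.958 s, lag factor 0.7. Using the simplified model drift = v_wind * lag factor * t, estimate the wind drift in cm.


drift = v_wind * lag * t = 5 * 0.7 * 1.958 = 6.853 m ≈ 685.3 cm

685.3 cm


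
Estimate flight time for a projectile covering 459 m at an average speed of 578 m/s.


t = d/v = 459/578 = 0.7941 s

0.7941 s


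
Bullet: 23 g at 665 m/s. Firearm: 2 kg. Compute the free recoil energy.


v_r = m_p*v_p/m_gun = 0.023*665/2 = 7.6475 m/s, E_r = 0.5*m_gun*v_r^2 = 0.5*2*7.6475^2 = 58.48 J

58.48 J


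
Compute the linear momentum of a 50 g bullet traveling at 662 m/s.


p = m*v = 0.05*662 = 33.1 kg·m/s

33.1 kg·m/s


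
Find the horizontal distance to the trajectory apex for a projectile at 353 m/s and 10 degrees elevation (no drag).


R = v0^2*sin(2*theta)/g = 353^2*sin(2*10°)/9.81 = 4344.42 m
apex_dist = R/2 = 4344.42/2 = 2172 m

2172 m


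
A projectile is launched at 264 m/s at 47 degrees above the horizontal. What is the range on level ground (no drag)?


R = v0^2 * sin(2*theta) / g = 264^2 * sin(2*47°) / 9.81 = 7087 m

7087 m


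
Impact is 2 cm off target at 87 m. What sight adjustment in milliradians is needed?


1 mrad subtends 1 cm per 10 m of range, so adj = error_cm / (dist_m / 10) = 2 / (87/10) = 0.2299 mrad

0.2299 mrad


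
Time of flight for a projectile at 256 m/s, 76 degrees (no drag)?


T = 2*v0*sin(theta)/g = 2*256*sin(76°)/9.81 = 50.64 s

50.64 s


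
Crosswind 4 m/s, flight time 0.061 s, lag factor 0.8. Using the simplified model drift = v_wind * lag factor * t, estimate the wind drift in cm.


drift = v_wind * lag * t = 4 * 0.8 * 0.061 = 0.1952 m ≈ 19.52 cm

19.52 cm


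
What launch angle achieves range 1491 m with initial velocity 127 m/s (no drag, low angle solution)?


sin(2*theta) = R*g/v0^2 = 1491*9.81/127^2 = 0.906858, theta = arcsin(0.906858)/2 = 32.54°

32.54 degrees


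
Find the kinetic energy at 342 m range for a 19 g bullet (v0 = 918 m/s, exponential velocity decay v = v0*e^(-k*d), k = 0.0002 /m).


v = v0*exp(-k*d) = 918*exp(-0.0002*342) = 857.308 m/s
E = 0.5*m*v^2 = 0.5*0.019*857.308^2 = 6982 J

6982 J


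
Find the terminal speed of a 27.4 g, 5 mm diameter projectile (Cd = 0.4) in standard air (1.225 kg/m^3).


A = pi*(d/2)^2 = pi*(5/2000)^2 = 1.96350e-05 m^2
vt = sqrt(2mg/(Cd*rho*A)) = sqrt(2*0.0274*9.81/(0.4 * 1.225 * 1.96350e-05)) = 236.4 m/s

236.4 m/s


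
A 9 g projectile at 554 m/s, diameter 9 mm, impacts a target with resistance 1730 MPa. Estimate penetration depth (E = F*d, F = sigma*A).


A = pi*(d/2)^2 = pi*(9/2)^2 = 63.6173 mm^2
E = 0.5*m*v^2 = 0.5*0.009*554^2 = 1381.12 J
depth = E/(sigma*A) = 1381.12 J / (1730 MPa * 63.6173 mm^2) = 1381.12/(1730 * 63.6173) m = 0.0125491 m ≈ 12.55 mm

12.55 mm


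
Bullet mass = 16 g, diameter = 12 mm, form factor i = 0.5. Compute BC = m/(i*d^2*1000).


BC = m/(i*d^2*1000) = 16/(0.5 * 12^2 * 1000) = 0.0002222

0.0002222


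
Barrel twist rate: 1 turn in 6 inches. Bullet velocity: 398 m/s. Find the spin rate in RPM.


twist_m = 6*0.0254 = 0.1524 m
spin = v/twist = 398/0.1524 = 2611.549 rev/s
RPM = spin*60 = 2611.549*60 ≈ 156693 RPM

156693 RPM


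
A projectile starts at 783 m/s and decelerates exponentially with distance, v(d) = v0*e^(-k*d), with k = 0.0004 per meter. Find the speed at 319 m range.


v = v0*exp(-k*d) = 783*exp(-0.0004*319) = 689.2 m/s

689.2 m/s


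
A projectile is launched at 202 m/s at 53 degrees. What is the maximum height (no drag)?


H = (v0*sin(theta))^2 / (2g) = (202*sin(53°))^2 / (2*9.81) = 1326 m

1326 m


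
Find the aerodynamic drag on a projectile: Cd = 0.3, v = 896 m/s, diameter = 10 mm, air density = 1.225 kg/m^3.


A = pi*(d/2)^2 = pi*(10/2000)^2 = 7.85398e-05 m^2
Fd = 0.5*Cd*rho*A*v^2 = 0.5*0.3*1.225*7.85398e-05*896^2 = 11.59 N

11.59 N


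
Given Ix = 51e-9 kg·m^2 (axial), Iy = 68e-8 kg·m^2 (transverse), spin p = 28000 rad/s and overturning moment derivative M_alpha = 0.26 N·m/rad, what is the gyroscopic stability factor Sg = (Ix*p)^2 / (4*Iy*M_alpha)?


Sg = Ix^2 * p^2 / (4 * Iy * M_alpha) = (51e-9)^2 * 28000^2 / (4 * 68e-8 * 0.26) = 2.883

2.883


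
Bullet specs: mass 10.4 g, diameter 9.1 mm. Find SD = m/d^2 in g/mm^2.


SD = m/d^2 = 10.4/9.1^2 = 0.1256 g/mm^2

0.1256 g/mm^2


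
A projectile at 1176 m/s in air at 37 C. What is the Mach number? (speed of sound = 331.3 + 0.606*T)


a = 331.3 + 0.606*(37) = 353.722 m/s
M = v/a = 1176/353.722 = 3.325

3.325


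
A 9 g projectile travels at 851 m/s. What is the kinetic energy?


E = 0.5*m*v^2 = 0.5*0.009*851^2 = 3259 J

3259 J


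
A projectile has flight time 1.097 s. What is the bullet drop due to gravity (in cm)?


drop = 0.5*g*t^2 = 0.5*9.81*1.097^2 = 5.90272 m ≈ 590.3 cm

590.3 cm


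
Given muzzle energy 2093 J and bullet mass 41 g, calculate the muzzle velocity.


v = sqrt(2*E/m) = sqrt(2*2093/0.041) = 319.5 m/s

319.5 m/s


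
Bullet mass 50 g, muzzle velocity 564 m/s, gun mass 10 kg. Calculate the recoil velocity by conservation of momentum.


v_recoil = m_p * v_p / m_gun = 0.05 * 564 / 10 = 2.82 m/s

2.82 m/s


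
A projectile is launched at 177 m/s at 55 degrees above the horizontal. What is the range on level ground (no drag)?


R = v0^2 * sin(2*theta) / g = 177^2 * sin(2*55°) / 9.81 = 3001 m

3001 m


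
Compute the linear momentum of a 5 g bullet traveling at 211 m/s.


p = m*v = 0.005*211 = 1.055 kg·m/s

1.055 kg·m/s


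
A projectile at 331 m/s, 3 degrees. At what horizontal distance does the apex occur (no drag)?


R = v0^2*sin(2*theta)/g = 331^2*sin(2*3°)/9.81 = 1167.4 m
apex_dist = R/2 = 1167.4/2 = 583.7 m

583.7 m


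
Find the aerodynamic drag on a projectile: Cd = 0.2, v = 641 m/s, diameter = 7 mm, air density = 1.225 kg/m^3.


A = pi*(d/2)^2 = pi*(7/2000)^2 = 3.84845e-05 m^2
Fd = 0.5*Cd*rho*A*v^2 = 0.5*0.2*1.225*3.84845e-05*641^2 = 1.937 N

1.937 N


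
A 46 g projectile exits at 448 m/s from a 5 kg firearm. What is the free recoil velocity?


v_recoil = m_p * v_p / m_gun = 0.046 * 448 / 5 = 4.122 m/s

4.122 m/s


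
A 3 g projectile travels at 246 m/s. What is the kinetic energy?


E = 0.5*m*v^2 = 0.5*0.003*246^2 = 90.77 J

90.77 J


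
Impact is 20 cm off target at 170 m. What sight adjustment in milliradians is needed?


1 mrad subtends 1 cm per 10 m of range, so adj = error_cm / (dist_m / 10) = 20 / (170/10) = 1.176 mrad

1.176 mrad


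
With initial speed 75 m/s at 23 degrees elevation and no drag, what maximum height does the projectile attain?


H = (v0*sin(theta))^2 / (2g) = (75*sin(23°))^2 / (2*9.81) = 43.77 m

43.77 m


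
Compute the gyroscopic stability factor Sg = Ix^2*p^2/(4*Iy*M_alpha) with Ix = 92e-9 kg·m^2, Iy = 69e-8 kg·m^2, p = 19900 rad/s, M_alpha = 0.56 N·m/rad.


Sg = Ix^2 * p^2 / (4 * Iy * M_alpha) = (92e-9)^2 * 19900^2 / (4 * 69e-8 * 0.56) = 2.169

2.169


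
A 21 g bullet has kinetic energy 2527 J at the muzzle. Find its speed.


v = sqrt(2*E/m) = sqrt(2*2527/0.021) = 490.6 m/s

490.6 m/s


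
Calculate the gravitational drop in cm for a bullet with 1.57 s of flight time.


drop = 0.5*g*t^2 = 0.5*9.81*1.57^2 = 12.0903 m ≈ 1209 cm

1209 cm


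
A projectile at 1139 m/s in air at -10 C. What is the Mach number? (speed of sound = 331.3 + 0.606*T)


a = 331.3 + 0.606*(-10) = 325.24 m/s
M = v/a = 1139/325.24 = 3.502

3.502


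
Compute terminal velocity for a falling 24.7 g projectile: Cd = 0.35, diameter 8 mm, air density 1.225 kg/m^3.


A = pi*(d/2)^2 = pi*(8/2000)^2 = 5.02655e-05 m^2
vt = sqrt(2mg/(Cd*rho*A)) = sqrt(2*0.0247*9.81/(0.35 * 1.225 * 5.02655e-05)) = 150 m/s

150 m/s


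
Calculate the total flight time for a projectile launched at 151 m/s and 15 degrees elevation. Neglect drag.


T = 2*v0*sin(theta)/g = 2*151*sin(15°)/9.81 = 7.968 s

7.968 s


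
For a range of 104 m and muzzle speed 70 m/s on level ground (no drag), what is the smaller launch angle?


sin(2*theta) = R*g/v0^2 = 104*9.81/70^2 = 0.208212, theta = arcsin(0.208212)/2 = 6.009°

6.009 degrees


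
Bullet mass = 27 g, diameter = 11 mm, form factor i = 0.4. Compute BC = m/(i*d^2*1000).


BC = m/(i*d^2*1000) = 27/(0.4 * 11^2 * 1000) = 0.0005579

0.0005579


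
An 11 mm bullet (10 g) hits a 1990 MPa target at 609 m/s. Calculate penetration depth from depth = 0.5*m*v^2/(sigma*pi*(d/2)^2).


A = pi*(d/2)^2 = pi*(11/2)^2 = 95.0332 mm^2
E = 0.5*m*v^2 = 0.5*0.01*609^2 = 1854.4 J
depth = E/(sigma*A) = 1854.4 J / (1990 MPa * 95.0332 mm^2) = 1854.4/(1990 * 95.0332) m = 0.00980565 m ≈ 9.806 mm

9.806 mm


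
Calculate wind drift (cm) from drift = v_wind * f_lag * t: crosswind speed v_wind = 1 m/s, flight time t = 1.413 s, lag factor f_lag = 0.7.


drift = v_wind * lag * t = 1 * 0.7 * 1.413 = 0.9891 m ≈ 98.91 cm

98.91 cm


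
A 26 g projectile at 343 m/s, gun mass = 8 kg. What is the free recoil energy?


v_r = m_p*v_p/m_gun = 0.026*343/8 = 1.11475 m/s, E_r = 0.5*m_gun*v_r^2 = 0.5*8*1.11475^2 = 4.971 J

4.971 J


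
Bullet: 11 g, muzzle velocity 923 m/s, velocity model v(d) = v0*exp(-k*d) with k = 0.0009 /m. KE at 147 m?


v = v0*exp(-k*d) = 923*exp(-0.0009*147) = 808.62 m/s
E = 0.5*m*v^2 = 0.5*0.011*808.62^2 = 3596 J

3596 J


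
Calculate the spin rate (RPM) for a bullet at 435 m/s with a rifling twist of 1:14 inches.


twist_m = 14*0.0254 = 0.3556 m
spin = v/twist = 435/0.3556 = 1223.285 rev/s
RPM = spin*60 = 1223.285*60 ≈ 73397 RPM

73397 RPM


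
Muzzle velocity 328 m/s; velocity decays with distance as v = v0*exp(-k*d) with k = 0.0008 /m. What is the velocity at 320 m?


v = v0*exp(-k*d) = 328*exp(-0.0008*320) = 253.9 m/s

253.9 m/s


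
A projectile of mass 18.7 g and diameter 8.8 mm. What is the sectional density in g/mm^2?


SD = m/d^2 = 18.7/8.8^2 = 0.2415 g/mm^2

0.2415 g/mm^2


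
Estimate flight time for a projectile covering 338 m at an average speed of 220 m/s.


t = d/v = 338/220 = 1.536 s

1.536 s


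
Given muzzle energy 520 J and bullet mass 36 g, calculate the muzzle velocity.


v = sqrt(2*E/m) = sqrt(2*520/0.036) = 170 m/s

170 m/s


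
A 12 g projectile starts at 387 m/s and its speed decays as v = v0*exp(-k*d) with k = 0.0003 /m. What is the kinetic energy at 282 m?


v = v0*exp(-k*d) = 387*exp(-0.0003*282) = 355.606 m/s
E = 0.5*m*v^2 = 0.5*0.012*355.606^2 = 758.7 J

758.7 J


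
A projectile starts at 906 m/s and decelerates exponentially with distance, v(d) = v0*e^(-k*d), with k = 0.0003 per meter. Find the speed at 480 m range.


v = v0*exp(-k*d) = 906*exp(-0.0003*480) = 784.5 m/s

784.5 m/s


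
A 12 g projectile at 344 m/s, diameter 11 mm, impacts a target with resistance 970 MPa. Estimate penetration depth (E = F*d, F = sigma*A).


A = pi*(d/2)^2 = pi*(11/2)^2 = 95.0332 mm^2
E = 0.5*m*v^2 = 0.5*0.012*344^2 = 710.016 J
depth = E/(sigma*A) = 710.016 J / (970 MPa * 95.0332 mm^2) = 710.016/(970 * 95.0332) m = 0.00770231 m ≈ 7.702 mm

7.702 mm


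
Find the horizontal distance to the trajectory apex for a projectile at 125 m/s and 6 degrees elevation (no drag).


R = v0^2*sin(2*theta)/g = 125^2*sin(2*6°)/9.81 = 331.154 m
apex_dist = R/2 = 331.154/2 = 165.6 m

165.6 m


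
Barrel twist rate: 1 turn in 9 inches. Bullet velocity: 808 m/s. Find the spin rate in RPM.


twist_m = 9*0.0254 = 0.2286 m
spin = v/twist = 808/0.2286 = 3534.558 rev/s
RPM = spin*60 = 3534.558*60 ≈ 212073 RPM

212073 RPM


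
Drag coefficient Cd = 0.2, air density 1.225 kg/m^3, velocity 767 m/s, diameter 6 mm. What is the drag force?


A = pi*(d/2)^2 = pi*(6/2000)^2 = 2.82743e-05 m^2
Fd = 0.5*Cd*rho*A*v^2 = 0.5*0.2*1.225*2.82743e-05*767^2 = 2.038 N

2.038 N


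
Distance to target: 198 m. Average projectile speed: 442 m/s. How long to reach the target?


t = d/v = 198/442 = 0.448 s

0.448 s


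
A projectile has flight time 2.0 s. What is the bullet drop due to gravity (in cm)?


drop = 0.5*g*t^2 = 0.5*9.81*2.0^2 = 19.62 m ≈ 1962 cm

1962 cm


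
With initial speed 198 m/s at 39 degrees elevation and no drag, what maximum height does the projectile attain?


H = (v0*sin(theta))^2 / (2g) = (198*sin(39°))^2 / (2*9.81) = 791.4 m

791.4 m


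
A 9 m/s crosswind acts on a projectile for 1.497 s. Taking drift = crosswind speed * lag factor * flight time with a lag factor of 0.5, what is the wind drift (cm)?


drift = v_wind * lag * t = 9 * 0.5 * 1.497 = 6.7365 m ≈ 673.7 cm

673.7 cm


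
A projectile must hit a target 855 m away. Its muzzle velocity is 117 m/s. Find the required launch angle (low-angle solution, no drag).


sin(2*theta) = R*g/v0^2 = 855*9.81/117^2 = 0.612722, theta = arcsin(0.612722)/2 = 18.89°

18.89 degrees


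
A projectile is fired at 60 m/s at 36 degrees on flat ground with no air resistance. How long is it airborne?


T = 2*v0*sin(theta)/g = 2*60*sin(36°)/9.81 = 7.19 s

7.19 s


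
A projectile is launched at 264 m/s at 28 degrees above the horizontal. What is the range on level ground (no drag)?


R = v0^2 * sin(2*theta) / g = 264^2 * sin(2*28°) / 9.81 = 5890 m

5890 m


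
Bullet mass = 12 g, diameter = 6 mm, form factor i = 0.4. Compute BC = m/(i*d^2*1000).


BC = m/(i*d^2*1000) = 12/(0.4 * 6^2 * 1000) = 0.0008333

0.0008333


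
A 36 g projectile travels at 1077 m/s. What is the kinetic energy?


E = 0.5*m*v^2 = 0.5*0.036*1077^2 = 20879 J

20879 J


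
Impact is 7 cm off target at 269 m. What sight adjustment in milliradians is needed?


1 mrad subtends 1 cm per 10 m of range, so adj = error_cm / (dist_m / 10) = 7 / (269/10) = 0.2602 mrad

0.2602 mrad


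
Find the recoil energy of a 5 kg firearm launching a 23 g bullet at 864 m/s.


v_r = m_p*v_p/m_gun = 0.023*864/5 = 3.9744 m/s, E_r = 0.5*m_gun*v_r^2 = 0.5*5*3.9744^2 = 39.49 J

39.49 J


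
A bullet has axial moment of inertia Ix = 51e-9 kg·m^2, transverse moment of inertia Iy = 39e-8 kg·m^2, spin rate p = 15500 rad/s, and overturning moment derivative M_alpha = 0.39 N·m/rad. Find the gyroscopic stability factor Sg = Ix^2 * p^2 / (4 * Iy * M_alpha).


Sg = Ix^2 * p^2 / (4 * Iy * M_alpha) = (51e-9)^2 * 15500^2 / (4 * 39e-8 * 0.39) = 1.027

1.027


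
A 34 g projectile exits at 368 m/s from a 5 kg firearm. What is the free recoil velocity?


v_recoil = m_p * v_p / m_gun = 0.034 * 368 / 5 = 2.502 m/s

2.502 m/s


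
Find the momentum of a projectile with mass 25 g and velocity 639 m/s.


p = m*v = 0.025*639 = 15.98 kg·m/s

15.98 kg·m/s


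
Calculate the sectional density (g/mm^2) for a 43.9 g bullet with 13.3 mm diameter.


SD = m/d^2 = 43.9/13.3^2 = 0.2482 g/mm^2

0.2482 g/mm^2


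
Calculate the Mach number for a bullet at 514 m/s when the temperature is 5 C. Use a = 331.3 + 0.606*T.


a = 331.3 + 0.606*(5) = 334.33 m/s
M = v/a = 514/334.33 = 1.537

1.537


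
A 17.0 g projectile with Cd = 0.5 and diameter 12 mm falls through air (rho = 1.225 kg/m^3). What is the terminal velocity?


A = pi*(d/2)^2 = pi*(12/2000)^2 = 1.13097e-04 m^2
vt = sqrt(2mg/(Cd*rho*A)) = sqrt(2*0.017*9.81/(0.5 * 1.225 * 1.13097e-04)) = 69.39 m/s

69.39 m/s


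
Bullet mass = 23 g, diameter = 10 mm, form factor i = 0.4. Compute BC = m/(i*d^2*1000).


BC = m/(i*d^2*1000) = 23/(0.4 * 10^2 * 1000) = 0.000575

0.000575


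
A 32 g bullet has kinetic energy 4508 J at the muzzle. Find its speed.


v = sqrt(2*E/m) = sqrt(2*4508/0.032) = 530.8 m/s

530.8 m/s


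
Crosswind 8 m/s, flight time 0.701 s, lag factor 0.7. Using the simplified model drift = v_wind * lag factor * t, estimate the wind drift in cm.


drift = v_wind * lag * t = 8 * 0.7 * 0.701 = 3.9256 m ≈ 392.6 cm

392.6 cm


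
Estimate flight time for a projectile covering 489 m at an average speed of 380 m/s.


t = d/v = 489/380 = 1.287 s

1.287 s


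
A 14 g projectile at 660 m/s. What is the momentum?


p = m*v = 0.014*660 = 9.24 kg·m/s

9.24 kg·m/s


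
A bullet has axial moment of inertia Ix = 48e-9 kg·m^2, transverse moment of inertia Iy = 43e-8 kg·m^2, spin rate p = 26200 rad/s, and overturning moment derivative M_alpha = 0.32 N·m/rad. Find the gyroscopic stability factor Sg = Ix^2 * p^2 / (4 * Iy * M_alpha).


Sg = Ix^2 * p^2 / (4 * Iy * M_alpha) = (48e-9)^2 * 26200^2 / (4 * 43e-8 * 0.32) = 2.873

2.873


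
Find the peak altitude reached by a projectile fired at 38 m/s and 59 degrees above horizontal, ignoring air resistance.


H = (v0*sin(theta))^2 / (2g) = (38*sin(59°))^2 / (2*9.81) = 54.08 m

54.08 m


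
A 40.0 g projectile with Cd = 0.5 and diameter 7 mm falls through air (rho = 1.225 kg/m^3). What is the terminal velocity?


A = pi*(d/2)^2 = pi*(7/2000)^2 = 3.84845e-05 m^2
vt = sqrt(2mg/(Cd*rho*A)) = sqrt(2*0.04*9.81/(0.5 * 1.225 * 3.84845e-05)) = 182.5 m/s

182.5 m/s


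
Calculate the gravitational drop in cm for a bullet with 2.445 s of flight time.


drop = 0.5*g*t^2 = 0.5*9.81*2.445^2 = 29.3222 m ≈ 2932 cm

2932 cm


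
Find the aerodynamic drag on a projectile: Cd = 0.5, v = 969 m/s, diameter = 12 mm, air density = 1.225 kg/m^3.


A = pi*(d/2)^2 = pi*(12/2000)^2 = 1.13097e-04 m^2
Fd = 0.5*Cd*rho*A*v^2 = 0.5*0.5*1.225*1.13097e-04*969^2 = 32.52 N

32.52 N


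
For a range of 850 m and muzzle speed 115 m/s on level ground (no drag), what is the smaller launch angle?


sin(2*theta) = R*g/v0^2 = 850*9.81/115^2 = 0.63051, theta = arcsin(0.63051)/2 = 19.54°

19.54 degrees


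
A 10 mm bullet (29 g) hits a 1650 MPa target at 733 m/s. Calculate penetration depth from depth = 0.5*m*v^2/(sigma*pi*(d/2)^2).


A = pi*(d/2)^2 = pi*(10/2)^2 = 78.5398 mm^2
E = 0.5*m*v^2 = 0.5*0.029*733^2 = 7790.69 J
depth = E/(sigma*A) = 7790.69 J / (1650 MPa * 78.5398 mm^2) = 7790.69/(1650 * 78.5398) m = 0.0601177 m ≈ 60.12 mm

60.12 mm


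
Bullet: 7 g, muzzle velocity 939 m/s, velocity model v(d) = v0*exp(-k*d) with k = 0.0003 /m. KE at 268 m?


v = v0*exp(-k*d) = 939*exp(-0.0003*268) = 866.46 m/s
E = 0.5*m*v^2 = 0.5*0.007*866.46^2 = 2628 J

2628 J


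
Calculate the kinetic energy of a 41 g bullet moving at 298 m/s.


E = 0.5*m*v^2 = 0.5*0.041*298^2 = 1820 J

1820 J


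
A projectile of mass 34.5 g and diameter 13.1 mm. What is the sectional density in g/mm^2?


SD = m/d^2 = 34.5/13.1^2 = 0.201 g/mm^2

0.201 g/mm^2


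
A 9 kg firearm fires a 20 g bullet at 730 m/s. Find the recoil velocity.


v_recoil = m_p * v_p / m_gun = 0.02 * 730 / 9 = 1.622 m/s

1.622 m/s


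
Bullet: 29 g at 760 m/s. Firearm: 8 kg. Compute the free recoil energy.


v_r = m_p*v_p/m_gun = 0.029*760/8 = 2.755 m/s, E_r = 0.5*m_gun*v_r^2 = 0.5*8*2.755^2 = 30.36 J

30.36 J


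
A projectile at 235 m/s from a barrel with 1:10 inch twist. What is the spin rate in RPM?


twist_m = 10*0.0254 = 0.254 m
spin = v/twist = 235/0.254 = 925.1969 rev/s
RPM = spin*60 = 925.1969*60 ≈ 55512 RPM

55512 RPM


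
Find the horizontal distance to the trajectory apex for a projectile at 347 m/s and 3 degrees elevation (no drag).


R = v0^2*sin(2*theta)/g = 347^2*sin(2*3°)/9.81 = 1282.99 m
apex_dist = R/2 = 1282.99/2 = 641.5 m

641.5 m


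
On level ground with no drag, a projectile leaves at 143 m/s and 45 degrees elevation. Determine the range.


R = v0^2 * sin(2*theta) / g = 143^2 * sin(2*45°) / 9.81 = 2085 m

2085 m


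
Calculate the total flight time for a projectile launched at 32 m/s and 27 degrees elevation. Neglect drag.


T = 2*v0*sin(theta)/g = 2*32*sin(27°)/9.81 = 2.962 s

2.962 s


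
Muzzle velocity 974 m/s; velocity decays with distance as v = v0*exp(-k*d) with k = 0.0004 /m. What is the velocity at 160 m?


v = v0*exp(-k*d) = 974*exp(-0.0004*160) = 913.6 m/s

913.6 m/s


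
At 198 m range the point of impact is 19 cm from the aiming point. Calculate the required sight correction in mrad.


1 mrad subtends 1 cm per 10 m of range, so adj = error_cm / (dist_m / 10) = 19 / (198/10) = 0.9596 mrad

0.9596 mrad


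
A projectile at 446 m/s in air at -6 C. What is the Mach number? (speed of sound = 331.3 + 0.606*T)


a = 331.3 + 0.606*(-6) = 327.664 m/s
M = v/a = 446/327.664 = 1.361

1.361


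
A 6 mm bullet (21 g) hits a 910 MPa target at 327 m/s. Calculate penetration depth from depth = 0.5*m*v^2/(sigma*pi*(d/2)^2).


A = pi*(d/2)^2 = pi*(6/2)^2 = 28.2743 mm^2
E = 0.5*m*v^2 = 0.5*0.021*327^2 = 1122.75 J
depth = E/(sigma*A) = 1122.75 J / (910 MPa * 28.2743 mm^2) = 1122.75/(910 * 28.2743) m = 0.0436366 m ≈ 43.64 mm

43.64 mm


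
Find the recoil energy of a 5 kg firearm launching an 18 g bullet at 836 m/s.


v_r = m_p*v_p/m_gun = 0.018*836/5 = 3.0096 m/s, E_r = 0.5*m_gun*v_r^2 = 0.5*5*3.0096^2 = 22.64 J

22.64 J


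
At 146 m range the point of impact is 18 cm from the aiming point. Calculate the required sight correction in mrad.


1 mrad subtends 1 cm per 10 m of range, so adj = error_cm / (dist_m / 10) = 18 / (146/10) = 1.233 mrad

1.233 mrad


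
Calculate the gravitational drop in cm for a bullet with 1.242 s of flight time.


drop = 0.5*g*t^2 = 0.5*9.81*1.242^2 = 7.56628 m ≈ 756.6 cm

756.6 cm


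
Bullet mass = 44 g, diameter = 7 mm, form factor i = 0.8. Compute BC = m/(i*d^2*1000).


BC = m/(i*d^2*1000) = 44/(0.8 * 7^2 * 1000) = 0.001122

0.001122


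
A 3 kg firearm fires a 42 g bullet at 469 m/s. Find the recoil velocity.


v_recoil = m_p * v_p / m_gun = 0.042 * 469 / 3 = 6.566 m/s

6.566 m/s


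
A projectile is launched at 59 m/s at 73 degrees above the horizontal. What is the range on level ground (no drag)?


R = v0^2 * sin(2*theta) / g = 59^2 * sin(2*73°) / 9.81 = 198.4 m

198.4 m


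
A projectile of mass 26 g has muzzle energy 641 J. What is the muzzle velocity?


v = sqrt(2*E/m) = sqrt(2*641/0.026) = 222.1 m/s

222.1 m/s


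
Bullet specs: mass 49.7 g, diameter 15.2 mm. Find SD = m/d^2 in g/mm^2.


SD = m/d^2 = 49.7/15.2^2 = 0.2151 g/mm^2

0.2151 g/mm^2


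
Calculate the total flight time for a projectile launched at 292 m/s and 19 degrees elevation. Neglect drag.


T = 2*v0*sin(theta)/g = 2*292*sin(19°)/9.81 = 19.38 s

19.38 s


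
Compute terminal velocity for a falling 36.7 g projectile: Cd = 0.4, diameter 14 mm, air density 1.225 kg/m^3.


A = pi*(d/2)^2 = pi*(14/2000)^2 = 1.53938e-04 m^2
vt = sqrt(2mg/(Cd*rho*A)) = sqrt(2*0.0367*9.81/(0.4 * 1.225 * 1.53938e-04)) = 97.7 m/s

97.7 m/s


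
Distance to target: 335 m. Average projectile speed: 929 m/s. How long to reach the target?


t = d/v = 335/929 = 0.3606 s

0.3606 s


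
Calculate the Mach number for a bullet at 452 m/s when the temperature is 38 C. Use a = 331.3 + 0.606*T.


a = 331.3 + 0.606*(38) = 354.328 m/s
M = v/a = 452/354.328 = 1.276

1.276


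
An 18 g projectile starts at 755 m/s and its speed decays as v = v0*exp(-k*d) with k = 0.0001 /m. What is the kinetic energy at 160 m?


v = v0*exp(-k*d) = 755*exp(-0.0001*160) = 743.016 m/s
E = 0.5*m*v^2 = 0.5*0.018*743.016^2 = 4969 J

4969 J


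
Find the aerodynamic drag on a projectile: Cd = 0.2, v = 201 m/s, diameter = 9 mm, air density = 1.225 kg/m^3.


A = pi*(d/2)^2 = pi*(9/2000)^2 = 6.36173e-05 m^2
Fd = 0.5*Cd*rho*A*v^2 = 0.5*0.2*1.225*6.36173e-05*201^2 = 0.3148 N

0.3148 N


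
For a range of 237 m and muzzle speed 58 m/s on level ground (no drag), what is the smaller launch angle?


sin(2*theta) = R*g/v0^2 = 237*9.81/58^2 = 0.691133, theta = arcsin(0.691133)/2 = 21.86°

21.86 degrees


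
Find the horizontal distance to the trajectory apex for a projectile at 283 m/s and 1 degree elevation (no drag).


R = v0^2*sin(2*theta)/g = 283^2*sin(2*1°)/9.81 = 284.92 m
apex_dist = R/2 = 284.92/2 = 142.5 m

142.5 m


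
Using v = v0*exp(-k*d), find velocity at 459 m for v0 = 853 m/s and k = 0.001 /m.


v = v0*exp(-k*d) = 853*exp(-0.001*459) = 539 m/s

539 m/s


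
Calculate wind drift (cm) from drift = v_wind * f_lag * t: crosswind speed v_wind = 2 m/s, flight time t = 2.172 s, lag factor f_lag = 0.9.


drift = v_wind * lag * t = 2 * 0.9 * 2.172 = 3.9096 m ≈ 391 cm

391 cm


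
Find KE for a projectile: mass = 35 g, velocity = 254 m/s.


E = 0.5*m*v^2 = 0.5*0.035*254^2 = 1129 J

1129 J


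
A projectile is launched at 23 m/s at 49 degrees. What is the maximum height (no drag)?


H = (v0*sin(theta))^2 / (2g) = (23*sin(49°))^2 / (2*9.81) = 15.36 m

15.36 m


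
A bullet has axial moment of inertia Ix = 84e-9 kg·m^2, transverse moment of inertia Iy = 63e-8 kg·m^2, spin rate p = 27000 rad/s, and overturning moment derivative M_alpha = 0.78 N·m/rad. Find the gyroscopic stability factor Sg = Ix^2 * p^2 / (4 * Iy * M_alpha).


Sg = Ix^2 * p^2 / (4 * Iy * M_alpha) = (84e-9)^2 * 27000^2 / (4 * 63e-8 * 0.78) = 2.617

2.617
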